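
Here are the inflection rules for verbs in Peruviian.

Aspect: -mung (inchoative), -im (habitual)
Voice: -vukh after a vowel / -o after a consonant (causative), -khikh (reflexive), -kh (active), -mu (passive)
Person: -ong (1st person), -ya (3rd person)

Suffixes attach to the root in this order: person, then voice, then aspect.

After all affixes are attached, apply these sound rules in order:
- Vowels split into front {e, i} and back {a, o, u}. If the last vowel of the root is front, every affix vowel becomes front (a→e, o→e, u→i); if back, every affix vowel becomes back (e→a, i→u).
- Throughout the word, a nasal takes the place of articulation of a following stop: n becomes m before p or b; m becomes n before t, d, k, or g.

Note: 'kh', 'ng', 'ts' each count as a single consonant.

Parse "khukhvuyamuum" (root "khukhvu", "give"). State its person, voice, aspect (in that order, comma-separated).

Segment: khukhvu-ya-mu-im.
person: -ya → 3rd person.
voice: -mu → passive.
aspect: -im → habitual.

3rd person, passive, habitual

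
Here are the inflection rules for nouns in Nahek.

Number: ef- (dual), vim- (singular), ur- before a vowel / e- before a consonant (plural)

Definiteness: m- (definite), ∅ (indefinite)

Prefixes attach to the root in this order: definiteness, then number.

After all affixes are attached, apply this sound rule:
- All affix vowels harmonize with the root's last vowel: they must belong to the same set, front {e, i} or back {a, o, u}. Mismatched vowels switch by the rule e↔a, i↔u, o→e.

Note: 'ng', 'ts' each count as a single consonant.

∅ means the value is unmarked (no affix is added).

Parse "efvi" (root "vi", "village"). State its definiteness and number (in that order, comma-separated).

indefinite, dual

Segment: ef-vi.
definiteness: ∅ → indefinite.
number: ef- → dual.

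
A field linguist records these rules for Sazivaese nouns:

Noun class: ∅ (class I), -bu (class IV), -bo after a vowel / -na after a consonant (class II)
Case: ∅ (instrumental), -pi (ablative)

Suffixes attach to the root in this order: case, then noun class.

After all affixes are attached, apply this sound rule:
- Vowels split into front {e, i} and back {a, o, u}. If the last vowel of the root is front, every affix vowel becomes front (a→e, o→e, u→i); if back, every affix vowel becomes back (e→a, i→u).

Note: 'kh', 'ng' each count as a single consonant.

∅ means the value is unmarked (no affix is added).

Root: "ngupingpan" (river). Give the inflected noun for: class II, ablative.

Attach case ablative -pi → ngupingpanpi.
Attach noun class class II -bo (after vowel 'i') → ngupingpanpibo.
Apply vowel harmony: ngupingpanpibo → ngupingpanpubo.

ngupingpanpubo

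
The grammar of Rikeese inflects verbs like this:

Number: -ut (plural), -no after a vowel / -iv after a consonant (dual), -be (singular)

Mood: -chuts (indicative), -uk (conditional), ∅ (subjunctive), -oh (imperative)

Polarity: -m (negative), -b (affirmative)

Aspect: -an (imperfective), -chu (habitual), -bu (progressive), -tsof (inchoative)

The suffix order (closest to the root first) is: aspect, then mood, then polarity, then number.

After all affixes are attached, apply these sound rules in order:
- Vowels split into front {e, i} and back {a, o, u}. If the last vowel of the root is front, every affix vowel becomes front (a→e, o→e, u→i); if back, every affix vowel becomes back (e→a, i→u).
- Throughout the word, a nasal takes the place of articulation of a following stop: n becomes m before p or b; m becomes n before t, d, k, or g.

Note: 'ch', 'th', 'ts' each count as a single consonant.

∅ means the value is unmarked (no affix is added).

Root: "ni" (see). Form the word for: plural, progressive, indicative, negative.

Attach aspect progressive -bu → nibu.
Attach mood indicative -chuts → nibuchuts.
Attach polarity negative -m → nibuchutsm.
Attach number plural -ut → nibuchutsmut.
Apply vowel harmony: nibuchutsmut → nibichitsmit.
Nasal assimilation: no change.

nibichitsmit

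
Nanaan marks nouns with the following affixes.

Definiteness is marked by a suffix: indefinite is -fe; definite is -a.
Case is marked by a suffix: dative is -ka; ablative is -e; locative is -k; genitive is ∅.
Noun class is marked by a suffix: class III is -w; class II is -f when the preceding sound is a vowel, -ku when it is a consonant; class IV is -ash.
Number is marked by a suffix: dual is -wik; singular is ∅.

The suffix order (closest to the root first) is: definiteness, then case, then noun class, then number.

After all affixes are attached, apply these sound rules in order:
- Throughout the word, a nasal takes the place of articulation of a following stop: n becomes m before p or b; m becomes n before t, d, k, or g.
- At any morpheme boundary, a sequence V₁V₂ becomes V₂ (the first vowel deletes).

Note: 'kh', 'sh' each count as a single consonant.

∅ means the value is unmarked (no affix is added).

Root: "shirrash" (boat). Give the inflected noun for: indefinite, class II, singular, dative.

shirrashfekaf

Attach definiteness indefinite -fe → shirrashfe.
Attach case dative -ka → shirrashfeka.
Attach noun class class II -f (after vowel 'a') → shirrashfekaf.
number = singular: zero marking, form stays shirrashfekaf.
Nasal assimilation: no change.
Vowel deletion: no change.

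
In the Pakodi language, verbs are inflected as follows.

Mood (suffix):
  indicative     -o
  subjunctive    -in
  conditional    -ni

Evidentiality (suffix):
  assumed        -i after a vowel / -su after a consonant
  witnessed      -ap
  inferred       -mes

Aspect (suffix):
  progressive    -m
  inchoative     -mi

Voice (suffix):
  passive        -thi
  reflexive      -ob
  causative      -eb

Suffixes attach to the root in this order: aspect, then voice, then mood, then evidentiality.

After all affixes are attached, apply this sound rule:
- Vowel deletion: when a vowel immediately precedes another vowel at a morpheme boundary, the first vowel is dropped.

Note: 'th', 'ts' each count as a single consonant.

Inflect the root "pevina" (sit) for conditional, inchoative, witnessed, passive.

Attach aspect inchoative -mi → pevinami.
Attach voice passive -thi → pevinamithi.
Attach mood conditional -ni → pevinamithini.
Attach evidentiality witnessed -ap → pevinamithiniap.
Apply vowel deletion: pevinamithiniap → pevinamithinap.

pevinamithinap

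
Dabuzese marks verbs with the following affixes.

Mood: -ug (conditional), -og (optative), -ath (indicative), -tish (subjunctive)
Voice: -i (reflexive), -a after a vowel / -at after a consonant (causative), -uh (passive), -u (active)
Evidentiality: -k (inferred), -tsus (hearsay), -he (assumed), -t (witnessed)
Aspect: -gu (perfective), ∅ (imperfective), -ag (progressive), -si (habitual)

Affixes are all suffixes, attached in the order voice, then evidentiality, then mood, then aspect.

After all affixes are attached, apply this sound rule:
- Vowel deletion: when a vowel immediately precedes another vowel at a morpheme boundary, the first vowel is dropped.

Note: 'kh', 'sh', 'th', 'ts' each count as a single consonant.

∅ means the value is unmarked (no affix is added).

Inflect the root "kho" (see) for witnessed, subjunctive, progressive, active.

Attach voice active -u → khou.
Attach evidentiality witnessed -t → khout.
Attach mood subjunctive -tish → khouttish.
Attach aspect progressive -ag → khouttishag.
Apply vowel deletion: khouttishag → khuttishag.

khuttishag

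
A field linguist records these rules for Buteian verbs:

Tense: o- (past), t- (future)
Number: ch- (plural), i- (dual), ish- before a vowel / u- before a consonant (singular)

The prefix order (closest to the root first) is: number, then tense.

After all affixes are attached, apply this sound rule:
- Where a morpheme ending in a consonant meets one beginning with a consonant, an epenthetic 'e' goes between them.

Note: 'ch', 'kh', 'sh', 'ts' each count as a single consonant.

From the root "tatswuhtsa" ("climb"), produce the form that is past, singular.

outatswuhtsa

Attach number singular u- (before consonant 't') → utatswuhtsa.
Attach tense past o- → outatswuhtsa.
Epenthesis: no change.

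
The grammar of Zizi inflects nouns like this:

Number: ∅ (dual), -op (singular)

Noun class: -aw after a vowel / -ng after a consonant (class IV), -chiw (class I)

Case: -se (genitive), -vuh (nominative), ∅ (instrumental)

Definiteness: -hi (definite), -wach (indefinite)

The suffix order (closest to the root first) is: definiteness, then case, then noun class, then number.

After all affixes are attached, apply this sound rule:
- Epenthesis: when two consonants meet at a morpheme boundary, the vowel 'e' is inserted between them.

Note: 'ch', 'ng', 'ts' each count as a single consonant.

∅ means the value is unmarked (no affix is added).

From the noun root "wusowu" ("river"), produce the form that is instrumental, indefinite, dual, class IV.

Attach definiteness indefinite -wach → wusowuwach.
case = instrumental: zero marking, form stays wusowuwach.
Attach noun class class IV -ng (after consonant 'ch') → wusowuwachng.
number = dual: zero marking, form stays wusowuwachng.
Apply epenthesis: wusowuwachng → wusowuwacheng.

wusowuwacheng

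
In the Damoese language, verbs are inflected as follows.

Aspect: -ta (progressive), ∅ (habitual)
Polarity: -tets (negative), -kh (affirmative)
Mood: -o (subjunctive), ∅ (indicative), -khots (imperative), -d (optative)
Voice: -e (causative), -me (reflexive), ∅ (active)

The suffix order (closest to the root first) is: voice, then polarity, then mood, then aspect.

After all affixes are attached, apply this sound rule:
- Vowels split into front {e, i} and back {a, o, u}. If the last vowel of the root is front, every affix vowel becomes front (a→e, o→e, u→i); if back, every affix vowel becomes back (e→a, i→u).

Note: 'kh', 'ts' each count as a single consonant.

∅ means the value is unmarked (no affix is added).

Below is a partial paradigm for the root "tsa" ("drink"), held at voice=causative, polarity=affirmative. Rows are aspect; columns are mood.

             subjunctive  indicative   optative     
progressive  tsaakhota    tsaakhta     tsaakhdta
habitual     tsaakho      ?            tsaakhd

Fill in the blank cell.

tsaakh

Attach voice causative -e → tsae.
Attach polarity affirmative -kh → tsaekh.
mood = indicative: zero marking, form stays tsaekh.
aspect = habitual: zero marking, form stays tsaekh.
Apply vowel harmony: tsaekh → tsaakh.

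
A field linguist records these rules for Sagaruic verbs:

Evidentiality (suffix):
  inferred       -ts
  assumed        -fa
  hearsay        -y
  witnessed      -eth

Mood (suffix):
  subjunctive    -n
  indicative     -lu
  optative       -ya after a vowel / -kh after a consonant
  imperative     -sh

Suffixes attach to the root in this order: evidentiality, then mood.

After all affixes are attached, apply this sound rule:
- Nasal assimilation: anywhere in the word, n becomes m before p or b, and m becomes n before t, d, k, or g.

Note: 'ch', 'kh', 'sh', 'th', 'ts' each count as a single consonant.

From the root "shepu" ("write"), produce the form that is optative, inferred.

sheputskh

Attach evidentiality inferred -ts → sheputs.
Attach mood optative -kh (after consonant 'ts') → sheputskh.
Nasal assimilation: no change.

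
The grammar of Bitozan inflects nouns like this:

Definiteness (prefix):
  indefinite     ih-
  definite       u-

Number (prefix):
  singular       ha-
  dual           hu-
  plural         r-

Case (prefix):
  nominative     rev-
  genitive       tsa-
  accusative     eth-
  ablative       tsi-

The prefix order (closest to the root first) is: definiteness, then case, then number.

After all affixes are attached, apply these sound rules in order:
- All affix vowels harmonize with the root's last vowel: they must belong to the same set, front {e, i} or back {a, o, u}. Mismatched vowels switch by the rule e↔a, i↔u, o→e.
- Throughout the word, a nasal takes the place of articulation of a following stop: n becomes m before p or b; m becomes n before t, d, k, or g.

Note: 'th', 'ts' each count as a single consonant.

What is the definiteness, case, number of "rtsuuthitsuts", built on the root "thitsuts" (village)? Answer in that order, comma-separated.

definite, ablative, plural

Segment: r-tsi-u-thitsuts.
definiteness: u- → definite.
case: tsi- → ablative.
number: r- → plural.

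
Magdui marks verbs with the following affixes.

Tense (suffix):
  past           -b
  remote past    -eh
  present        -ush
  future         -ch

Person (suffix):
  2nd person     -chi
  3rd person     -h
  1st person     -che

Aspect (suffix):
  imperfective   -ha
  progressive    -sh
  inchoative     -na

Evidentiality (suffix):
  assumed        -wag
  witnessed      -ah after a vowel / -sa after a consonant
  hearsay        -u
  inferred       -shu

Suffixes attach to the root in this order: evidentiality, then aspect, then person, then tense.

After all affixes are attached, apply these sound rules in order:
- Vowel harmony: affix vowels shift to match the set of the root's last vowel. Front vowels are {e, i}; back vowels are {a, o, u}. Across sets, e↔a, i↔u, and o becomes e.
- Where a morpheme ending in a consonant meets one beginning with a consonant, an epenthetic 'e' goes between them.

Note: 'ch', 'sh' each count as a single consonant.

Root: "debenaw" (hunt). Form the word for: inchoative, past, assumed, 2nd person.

Attach evidentiality assumed -wag → debenawwag.
Attach aspect inchoative -na → debenawwagna.
Attach person 2nd person -chi → debenawwagnachi.
Attach tense past -b → debenawwagnachib.
Apply vowel harmony: debenawwagnachib → debenawwagnachub.
Apply epenthesis: debenawwagnachub → debenawewagenachub.

debenawewagenachub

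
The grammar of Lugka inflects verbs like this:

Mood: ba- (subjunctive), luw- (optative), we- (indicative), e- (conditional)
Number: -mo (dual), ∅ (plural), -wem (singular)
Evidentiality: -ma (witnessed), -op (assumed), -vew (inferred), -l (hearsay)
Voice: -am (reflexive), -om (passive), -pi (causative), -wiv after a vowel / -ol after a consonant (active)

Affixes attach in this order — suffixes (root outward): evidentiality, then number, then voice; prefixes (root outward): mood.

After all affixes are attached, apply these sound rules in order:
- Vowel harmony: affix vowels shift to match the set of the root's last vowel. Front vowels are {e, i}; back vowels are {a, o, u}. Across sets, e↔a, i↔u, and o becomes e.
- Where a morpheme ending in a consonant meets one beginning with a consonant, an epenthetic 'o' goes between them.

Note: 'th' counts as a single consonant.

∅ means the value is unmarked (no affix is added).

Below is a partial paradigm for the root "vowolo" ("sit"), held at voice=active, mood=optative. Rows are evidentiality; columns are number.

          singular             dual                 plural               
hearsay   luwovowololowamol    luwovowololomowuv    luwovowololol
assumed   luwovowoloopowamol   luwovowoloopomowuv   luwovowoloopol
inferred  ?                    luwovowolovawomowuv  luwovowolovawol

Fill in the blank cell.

Attach evidentiality inferred -vew → vowolovew.
Attach number singular -wem → vowolovewwem.
Attach voice active -ol (after consonant 'm') → vowolovewwemol.
Attach mood optative luw- → luwvowolovewwemol.
Apply vowel harmony: luwvowolovewwemol → luwvowolovawwamol.
Apply epenthesis: luwvowolovawwamol → luwovowolovawowamol.

luwovowolovawowamol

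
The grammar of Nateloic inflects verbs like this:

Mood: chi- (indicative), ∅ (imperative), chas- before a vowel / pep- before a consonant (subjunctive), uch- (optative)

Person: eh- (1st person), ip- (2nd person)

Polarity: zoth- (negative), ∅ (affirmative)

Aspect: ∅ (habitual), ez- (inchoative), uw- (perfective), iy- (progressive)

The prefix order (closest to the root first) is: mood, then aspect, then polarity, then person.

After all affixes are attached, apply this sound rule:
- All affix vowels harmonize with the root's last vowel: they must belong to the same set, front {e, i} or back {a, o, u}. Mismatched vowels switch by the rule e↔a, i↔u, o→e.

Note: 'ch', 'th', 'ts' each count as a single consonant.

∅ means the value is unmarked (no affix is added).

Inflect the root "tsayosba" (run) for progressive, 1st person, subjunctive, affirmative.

Attach mood subjunctive pep- (before consonant 'ts') → peptsayosba.
Attach aspect progressive iy- → iypeptsayosba.
polarity = affirmative: zero marking, form stays iypeptsayosba.
Attach person 1st person eh- → ehiypeptsayosba.
Apply vowel harmony: ehiypeptsayosba → ahuypaptsayosba.

ahuypaptsayosba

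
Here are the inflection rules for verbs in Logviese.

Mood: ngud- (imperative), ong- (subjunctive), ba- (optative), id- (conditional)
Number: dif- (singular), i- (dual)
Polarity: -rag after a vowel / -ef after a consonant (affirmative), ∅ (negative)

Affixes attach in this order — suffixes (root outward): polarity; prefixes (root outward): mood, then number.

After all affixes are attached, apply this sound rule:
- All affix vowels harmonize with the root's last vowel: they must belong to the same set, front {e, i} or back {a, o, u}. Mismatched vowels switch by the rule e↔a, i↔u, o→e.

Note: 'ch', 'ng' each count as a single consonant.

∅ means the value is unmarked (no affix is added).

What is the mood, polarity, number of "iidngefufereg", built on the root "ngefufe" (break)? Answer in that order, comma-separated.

Segment: i-id-ngefufe-rag.
mood: id- → conditional.
polarity: -rag/ef → affirmative.
number: i- → dual.

conditional, affirmative, dual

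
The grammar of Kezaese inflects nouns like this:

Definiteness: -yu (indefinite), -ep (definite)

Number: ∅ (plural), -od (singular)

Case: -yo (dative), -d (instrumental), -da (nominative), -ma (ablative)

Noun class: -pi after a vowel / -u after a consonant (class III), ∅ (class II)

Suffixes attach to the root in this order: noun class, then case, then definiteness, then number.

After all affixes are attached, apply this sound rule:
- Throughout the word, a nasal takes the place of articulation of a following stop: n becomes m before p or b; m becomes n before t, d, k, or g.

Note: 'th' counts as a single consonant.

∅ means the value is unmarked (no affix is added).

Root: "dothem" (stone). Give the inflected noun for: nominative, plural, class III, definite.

dothemudaep

Attach noun class class III -u (after consonant 'm') → dothemu.
Attach case nominative -da → dothemuda.
Attach definiteness definite -ep → dothemudaep.
number = plural: zero marking, form stays dothemudaep.
Nasal assimilation: no change.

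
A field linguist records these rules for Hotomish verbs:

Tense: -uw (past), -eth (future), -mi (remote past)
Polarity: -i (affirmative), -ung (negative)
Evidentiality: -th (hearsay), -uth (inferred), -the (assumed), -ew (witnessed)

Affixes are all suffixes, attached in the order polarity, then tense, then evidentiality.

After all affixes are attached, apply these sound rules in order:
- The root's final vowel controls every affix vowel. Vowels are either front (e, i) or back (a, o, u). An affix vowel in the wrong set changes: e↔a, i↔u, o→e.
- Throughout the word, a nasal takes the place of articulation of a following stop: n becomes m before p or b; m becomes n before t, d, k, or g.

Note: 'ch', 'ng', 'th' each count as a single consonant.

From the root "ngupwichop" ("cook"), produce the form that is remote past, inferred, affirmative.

Attach polarity affirmative -i → ngupwichopi.
Attach tense remote past -mi → ngupwichopimi.
Attach evidentiality inferred -uth → ngupwichopimiuth.
Apply vowel harmony: ngupwichopimiuth → ngupwichopumuuth.
Nasal assimilation: no change.

ngupwichopumuuth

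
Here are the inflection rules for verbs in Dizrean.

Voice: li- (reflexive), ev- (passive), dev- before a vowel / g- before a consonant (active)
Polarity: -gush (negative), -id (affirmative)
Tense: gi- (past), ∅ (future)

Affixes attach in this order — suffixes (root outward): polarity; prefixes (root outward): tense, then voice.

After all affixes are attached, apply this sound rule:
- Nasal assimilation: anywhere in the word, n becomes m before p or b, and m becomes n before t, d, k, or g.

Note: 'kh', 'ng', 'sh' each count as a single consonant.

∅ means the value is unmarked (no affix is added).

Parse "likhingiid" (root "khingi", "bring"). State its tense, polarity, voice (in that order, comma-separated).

future, affirmative, reflexive

Segment: li-khingi-id.
tense: ∅ → future.
polarity: -id → affirmative.
voice: li- → reflexive.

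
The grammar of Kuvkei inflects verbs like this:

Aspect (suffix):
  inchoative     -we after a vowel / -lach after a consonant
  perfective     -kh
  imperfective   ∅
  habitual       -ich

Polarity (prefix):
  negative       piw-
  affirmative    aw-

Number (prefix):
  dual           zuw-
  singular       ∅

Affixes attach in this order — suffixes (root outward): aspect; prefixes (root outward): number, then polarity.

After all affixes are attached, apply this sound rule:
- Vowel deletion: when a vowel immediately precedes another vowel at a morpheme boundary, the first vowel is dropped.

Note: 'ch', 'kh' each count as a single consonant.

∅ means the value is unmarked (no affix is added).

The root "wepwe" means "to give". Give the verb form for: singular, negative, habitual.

piwwepwich

number = singular: zero marking, form stays wepwe.
Attach aspect habitual -ich → wepweich.
Attach polarity negative piw- → piwwepweich.
Apply vowel deletion: piwwepweich → piwwepwich.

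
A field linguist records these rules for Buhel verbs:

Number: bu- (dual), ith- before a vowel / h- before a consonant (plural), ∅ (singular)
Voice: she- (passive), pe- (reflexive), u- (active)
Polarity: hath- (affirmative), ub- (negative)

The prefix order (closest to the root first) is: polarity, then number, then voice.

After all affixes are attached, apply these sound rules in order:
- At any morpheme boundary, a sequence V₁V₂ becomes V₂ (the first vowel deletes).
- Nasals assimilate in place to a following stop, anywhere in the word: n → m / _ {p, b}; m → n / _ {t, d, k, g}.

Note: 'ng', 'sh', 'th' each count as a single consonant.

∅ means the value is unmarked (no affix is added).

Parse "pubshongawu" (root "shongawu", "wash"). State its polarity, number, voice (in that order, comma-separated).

Segment: pe-ub-shongawu.
polarity: ub- → negative.
number: ∅ → singular.
voice: pe- → reflexive.

negative, singular, reflexive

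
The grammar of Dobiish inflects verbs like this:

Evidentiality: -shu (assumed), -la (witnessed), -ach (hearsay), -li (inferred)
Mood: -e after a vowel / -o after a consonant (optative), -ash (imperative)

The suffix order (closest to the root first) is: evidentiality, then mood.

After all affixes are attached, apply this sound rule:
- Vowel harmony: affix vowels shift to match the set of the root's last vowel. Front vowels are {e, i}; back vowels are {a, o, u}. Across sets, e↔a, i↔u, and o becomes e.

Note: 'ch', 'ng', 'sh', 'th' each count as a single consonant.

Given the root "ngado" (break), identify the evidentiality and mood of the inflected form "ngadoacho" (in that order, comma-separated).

Segment: ngado-ach-o.
evidentiality: -ach → hearsay.
mood: -e/o → optative.

hearsay, optative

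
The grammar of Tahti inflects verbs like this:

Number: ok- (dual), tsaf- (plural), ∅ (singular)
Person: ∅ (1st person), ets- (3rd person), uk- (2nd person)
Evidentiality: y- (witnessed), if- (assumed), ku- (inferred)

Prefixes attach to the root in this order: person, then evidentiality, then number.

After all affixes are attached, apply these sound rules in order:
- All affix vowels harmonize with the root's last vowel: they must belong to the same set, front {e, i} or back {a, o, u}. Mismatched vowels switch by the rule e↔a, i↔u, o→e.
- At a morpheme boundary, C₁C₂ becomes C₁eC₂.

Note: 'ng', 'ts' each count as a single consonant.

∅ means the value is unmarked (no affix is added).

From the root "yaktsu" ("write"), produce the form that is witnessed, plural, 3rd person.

tsafeyatseyaktsu

Attach person 3rd person ets- → etsyaktsu.
Attach evidentiality witnessed y- → yetsyaktsu.
Attach number plural tsaf- → tsafyetsyaktsu.
Apply vowel harmony: tsafyetsyaktsu → tsafyatsyaktsu.
Apply epenthesis: tsafyatsyaktsu → tsafeyatseyaktsu.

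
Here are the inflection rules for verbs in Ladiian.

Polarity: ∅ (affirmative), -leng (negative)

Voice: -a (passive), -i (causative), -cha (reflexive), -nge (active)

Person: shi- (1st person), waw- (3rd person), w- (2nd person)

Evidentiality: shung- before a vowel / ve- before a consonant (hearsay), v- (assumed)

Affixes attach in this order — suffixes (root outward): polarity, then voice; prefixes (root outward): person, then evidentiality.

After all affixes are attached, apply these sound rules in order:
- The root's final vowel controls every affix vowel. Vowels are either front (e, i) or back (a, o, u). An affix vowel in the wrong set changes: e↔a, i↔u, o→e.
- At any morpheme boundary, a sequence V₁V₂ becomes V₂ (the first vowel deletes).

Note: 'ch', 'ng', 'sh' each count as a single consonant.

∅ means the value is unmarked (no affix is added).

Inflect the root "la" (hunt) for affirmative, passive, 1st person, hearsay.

Attach person 1st person shi- → shila.
polarity = affirmative: zero marking, form stays shila.
Attach evidentiality hearsay ve- (before consonant 'sh') → veshila.
Attach voice passive -a → veshilaa.
Apply vowel harmony: veshilaa → vashulaa.
Apply vowel deletion: vashulaa → vashula.

vashula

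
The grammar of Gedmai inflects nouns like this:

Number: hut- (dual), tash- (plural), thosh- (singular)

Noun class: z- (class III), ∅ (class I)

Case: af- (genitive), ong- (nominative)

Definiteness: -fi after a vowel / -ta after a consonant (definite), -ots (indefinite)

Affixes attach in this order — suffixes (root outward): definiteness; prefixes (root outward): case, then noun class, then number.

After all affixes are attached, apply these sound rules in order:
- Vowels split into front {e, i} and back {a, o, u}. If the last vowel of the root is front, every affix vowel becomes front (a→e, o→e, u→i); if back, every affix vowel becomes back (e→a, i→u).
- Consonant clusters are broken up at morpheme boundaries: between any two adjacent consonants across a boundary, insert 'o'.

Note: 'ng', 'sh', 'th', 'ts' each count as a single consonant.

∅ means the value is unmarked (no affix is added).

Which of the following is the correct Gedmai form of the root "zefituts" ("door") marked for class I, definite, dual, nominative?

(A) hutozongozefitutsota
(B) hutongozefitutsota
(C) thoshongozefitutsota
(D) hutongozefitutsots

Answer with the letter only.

Attach definiteness definite -ta (after consonant 'ts') → zefitutsta.
Attach case nominative ong- → ongzefitutsta.
noun class = class I: zero marking, form stays ongzefitutsta.
Attach number dual hut- → hutongzefitutsta.
Vowel harmony: no change.
Apply epenthesis: hutongzefitutsta → hutongozefitutsota.
So the correct form is hutongozefitutsota, option (B).
(A) hutozongozefitutsota is wrong: it uses class III instead of class I for noun class.
(D) hutongozefitutsots is wrong: it uses indefinite instead of definite for definiteness.
(C) thoshongozefitutsota is wrong: it uses singular instead of dual for number.

B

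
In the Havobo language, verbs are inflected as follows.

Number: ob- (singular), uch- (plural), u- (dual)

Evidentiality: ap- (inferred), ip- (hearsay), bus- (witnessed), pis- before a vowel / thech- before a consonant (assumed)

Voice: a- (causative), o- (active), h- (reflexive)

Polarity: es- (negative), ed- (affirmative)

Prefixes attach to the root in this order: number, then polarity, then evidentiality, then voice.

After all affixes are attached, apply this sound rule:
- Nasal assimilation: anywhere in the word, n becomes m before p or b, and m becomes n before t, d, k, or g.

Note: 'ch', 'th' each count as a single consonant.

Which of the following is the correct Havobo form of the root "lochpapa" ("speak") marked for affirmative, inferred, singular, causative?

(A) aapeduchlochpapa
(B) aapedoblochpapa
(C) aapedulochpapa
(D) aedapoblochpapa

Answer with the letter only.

B

Attach number singular ob- → oblochpapa.
Attach polarity affirmative ed- → edoblochpapa.
Attach evidentiality inferred ap- → apedoblochpapa.
Attach voice causative a- → aapedoblochpapa.
Nasal assimilation: no change.
So the correct form is aapedoblochpapa, option (B).
(A) aapeduchlochpapa is wrong: it uses plural instead of singular for number.
(C) aapedulochpapa is wrong: it uses dual instead of singular for number.
(D) aedapoblochpapa is wrong: it has the affixes in the wrong order.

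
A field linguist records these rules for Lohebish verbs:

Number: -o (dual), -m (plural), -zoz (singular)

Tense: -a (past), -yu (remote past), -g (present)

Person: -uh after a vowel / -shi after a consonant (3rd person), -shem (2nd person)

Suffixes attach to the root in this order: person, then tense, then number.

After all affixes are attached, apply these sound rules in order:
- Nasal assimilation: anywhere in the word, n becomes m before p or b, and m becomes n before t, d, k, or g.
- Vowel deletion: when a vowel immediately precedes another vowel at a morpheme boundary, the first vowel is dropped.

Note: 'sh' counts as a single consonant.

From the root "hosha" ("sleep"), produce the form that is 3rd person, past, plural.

Attach person 3rd person -uh (after vowel 'a') → hoshauh.
Attach tense past -a → hoshauha.
Attach number plural -m → hoshauham.
Nasal assimilation: no change.
Apply vowel deletion: hoshauham → hoshuham.

hoshuham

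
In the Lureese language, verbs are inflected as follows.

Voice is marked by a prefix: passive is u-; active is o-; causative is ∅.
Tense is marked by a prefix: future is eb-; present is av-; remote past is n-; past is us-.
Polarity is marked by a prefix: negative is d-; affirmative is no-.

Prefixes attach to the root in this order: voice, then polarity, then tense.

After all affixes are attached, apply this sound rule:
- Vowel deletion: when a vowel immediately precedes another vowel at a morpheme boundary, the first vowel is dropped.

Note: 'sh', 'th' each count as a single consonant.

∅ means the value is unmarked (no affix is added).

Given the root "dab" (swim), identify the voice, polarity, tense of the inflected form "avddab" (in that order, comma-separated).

causative, negative, present

Segment: av-d-dab.
voice: ∅ → causative.
polarity: d- → negative.
tense: av- → present.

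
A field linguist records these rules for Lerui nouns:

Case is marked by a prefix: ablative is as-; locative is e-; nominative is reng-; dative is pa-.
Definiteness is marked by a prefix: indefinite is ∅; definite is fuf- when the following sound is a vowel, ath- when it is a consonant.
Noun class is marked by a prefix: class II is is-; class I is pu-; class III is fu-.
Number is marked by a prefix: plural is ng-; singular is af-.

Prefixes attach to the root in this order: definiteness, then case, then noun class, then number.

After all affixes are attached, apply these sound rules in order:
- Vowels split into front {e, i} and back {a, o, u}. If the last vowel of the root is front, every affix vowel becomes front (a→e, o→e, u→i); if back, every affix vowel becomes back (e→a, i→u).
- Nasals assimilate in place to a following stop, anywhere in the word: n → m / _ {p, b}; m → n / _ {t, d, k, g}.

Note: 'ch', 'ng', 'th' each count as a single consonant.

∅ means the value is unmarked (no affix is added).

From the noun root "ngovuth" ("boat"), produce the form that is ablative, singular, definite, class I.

afpuasathngovuth

Attach definiteness definite ath- (before consonant 'ng') → athngovuth.
Attach case ablative as- → asathngovuth.
Attach noun class class I pu- → puasathngovuth.
Attach number singular af- → afpuasathngovuth.
Vowel harmony: no change.
Nasal assimilation: no change.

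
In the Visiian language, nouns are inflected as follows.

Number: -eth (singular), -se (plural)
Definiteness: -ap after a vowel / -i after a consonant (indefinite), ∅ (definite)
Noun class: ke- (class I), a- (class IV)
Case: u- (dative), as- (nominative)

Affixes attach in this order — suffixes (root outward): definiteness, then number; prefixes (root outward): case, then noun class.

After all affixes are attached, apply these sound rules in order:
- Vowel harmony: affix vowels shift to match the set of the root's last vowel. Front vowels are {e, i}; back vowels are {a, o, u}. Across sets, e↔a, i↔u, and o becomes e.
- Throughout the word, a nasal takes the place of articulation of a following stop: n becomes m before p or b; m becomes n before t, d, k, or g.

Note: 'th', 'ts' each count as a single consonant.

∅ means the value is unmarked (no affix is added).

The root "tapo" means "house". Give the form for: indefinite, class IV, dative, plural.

autapoapsa

Attach definiteness indefinite -ap (after vowel 'o') → tapoap.
Attach number plural -se → tapoapse.
Attach case dative u- → utapoapse.
Attach noun class class IV a- → autapoapse.
Apply vowel harmony: autapoapse → autapoapsa.
Nasal assimilation: no change.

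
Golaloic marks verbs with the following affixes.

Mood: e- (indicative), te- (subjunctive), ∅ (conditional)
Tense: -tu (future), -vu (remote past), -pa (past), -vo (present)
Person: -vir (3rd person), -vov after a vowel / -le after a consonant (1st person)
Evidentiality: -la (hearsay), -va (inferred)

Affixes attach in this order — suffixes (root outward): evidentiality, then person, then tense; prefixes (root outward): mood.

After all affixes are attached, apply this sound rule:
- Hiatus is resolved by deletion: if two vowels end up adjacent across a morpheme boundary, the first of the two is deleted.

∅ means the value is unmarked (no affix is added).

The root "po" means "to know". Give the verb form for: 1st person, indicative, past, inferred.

epovavovpa

Attach evidentiality inferred -va → pova.
Attach person 1st person -vov (after vowel 'a') → povavov.
Attach tense past -pa → povavovpa.
Attach mood indicative e- → epovavovpa.
Vowel deletion: no change.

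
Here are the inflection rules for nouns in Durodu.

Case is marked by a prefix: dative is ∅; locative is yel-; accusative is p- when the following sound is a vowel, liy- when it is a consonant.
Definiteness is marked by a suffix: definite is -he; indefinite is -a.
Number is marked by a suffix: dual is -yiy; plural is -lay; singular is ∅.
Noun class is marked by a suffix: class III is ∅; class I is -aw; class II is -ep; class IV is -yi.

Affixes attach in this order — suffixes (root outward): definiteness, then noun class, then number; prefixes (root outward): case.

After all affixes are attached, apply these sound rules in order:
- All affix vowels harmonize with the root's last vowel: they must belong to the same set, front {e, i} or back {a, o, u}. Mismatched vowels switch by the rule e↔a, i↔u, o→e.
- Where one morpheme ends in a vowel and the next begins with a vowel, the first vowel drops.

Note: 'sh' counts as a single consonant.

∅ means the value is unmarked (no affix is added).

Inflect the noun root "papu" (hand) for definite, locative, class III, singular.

yalpapuha

Attach definiteness definite -he → papuhe.
Attach case locative yel- → yelpapuhe.
noun class = class III: zero marking, form stays yelpapuhe.
number = singular: zero marking, form stays yelpapuhe.
Apply vowel harmony: yelpapuhe → yalpapuha.
Vowel deletion: no change.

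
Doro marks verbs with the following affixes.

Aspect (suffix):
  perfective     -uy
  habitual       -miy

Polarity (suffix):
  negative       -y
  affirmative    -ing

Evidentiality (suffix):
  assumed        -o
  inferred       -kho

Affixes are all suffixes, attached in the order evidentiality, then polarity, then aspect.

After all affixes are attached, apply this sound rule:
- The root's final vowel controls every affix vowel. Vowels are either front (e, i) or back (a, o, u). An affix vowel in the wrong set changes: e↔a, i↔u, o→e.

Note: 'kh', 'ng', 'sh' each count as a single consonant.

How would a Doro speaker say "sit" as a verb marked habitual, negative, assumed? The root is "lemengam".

lemengamoymuy

Attach evidentiality assumed -o → lemengamo.
Attach polarity negative -y → lemengamoy.
Attach aspect habitual -miy → lemengamoymiy.
Apply vowel harmony: lemengamoymiy → lemengamoymuy.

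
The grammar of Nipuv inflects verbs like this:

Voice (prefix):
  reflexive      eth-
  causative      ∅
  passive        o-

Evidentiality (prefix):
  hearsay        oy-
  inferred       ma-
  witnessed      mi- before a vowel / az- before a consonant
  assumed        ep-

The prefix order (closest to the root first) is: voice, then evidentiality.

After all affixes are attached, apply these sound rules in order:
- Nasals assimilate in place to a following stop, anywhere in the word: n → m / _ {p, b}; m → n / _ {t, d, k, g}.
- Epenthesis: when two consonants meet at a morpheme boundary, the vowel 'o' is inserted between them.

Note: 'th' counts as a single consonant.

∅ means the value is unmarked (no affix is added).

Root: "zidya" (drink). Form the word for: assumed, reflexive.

epethozidya

Attach voice reflexive eth- → ethzidya.
Attach evidentiality assumed ep- → epethzidya.
Nasal assimilation: no change.
Apply epenthesis: epethzidya → epethozidya.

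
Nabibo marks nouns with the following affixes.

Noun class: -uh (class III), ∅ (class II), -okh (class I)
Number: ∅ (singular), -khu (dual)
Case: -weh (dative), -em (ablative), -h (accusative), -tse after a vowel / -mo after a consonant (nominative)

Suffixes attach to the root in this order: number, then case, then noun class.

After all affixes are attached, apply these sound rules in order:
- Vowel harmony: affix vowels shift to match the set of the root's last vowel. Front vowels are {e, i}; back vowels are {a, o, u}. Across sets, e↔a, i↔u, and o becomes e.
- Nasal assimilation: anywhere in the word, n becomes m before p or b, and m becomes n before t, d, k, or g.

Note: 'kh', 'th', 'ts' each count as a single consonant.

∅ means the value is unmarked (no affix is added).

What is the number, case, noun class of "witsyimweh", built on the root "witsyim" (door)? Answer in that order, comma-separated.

singular, dative, class II

Segment: witsyim-weh.
number: ∅ → singular.
case: -weh → dative.
noun class: ∅ → class II.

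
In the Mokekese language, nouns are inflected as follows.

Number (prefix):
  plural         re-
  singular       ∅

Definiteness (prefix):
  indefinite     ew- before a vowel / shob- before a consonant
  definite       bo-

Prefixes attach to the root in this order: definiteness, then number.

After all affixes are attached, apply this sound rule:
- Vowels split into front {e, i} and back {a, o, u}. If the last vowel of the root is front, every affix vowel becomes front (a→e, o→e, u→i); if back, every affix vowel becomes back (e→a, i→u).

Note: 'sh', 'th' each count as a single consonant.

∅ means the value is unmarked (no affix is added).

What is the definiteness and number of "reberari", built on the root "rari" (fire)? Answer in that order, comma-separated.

definite, plural

Segment: re-bo-rari.
definiteness: bo- → definite.
number: re- → plural.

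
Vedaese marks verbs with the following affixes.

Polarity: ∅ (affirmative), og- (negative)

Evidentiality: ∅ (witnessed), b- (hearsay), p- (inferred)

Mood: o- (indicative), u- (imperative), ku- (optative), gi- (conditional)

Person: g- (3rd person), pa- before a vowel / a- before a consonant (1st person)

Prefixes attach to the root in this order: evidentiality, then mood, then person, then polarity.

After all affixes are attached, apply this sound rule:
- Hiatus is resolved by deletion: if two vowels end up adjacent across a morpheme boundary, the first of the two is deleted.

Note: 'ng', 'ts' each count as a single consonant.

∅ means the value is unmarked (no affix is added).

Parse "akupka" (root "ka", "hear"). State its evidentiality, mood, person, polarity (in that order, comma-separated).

inferred, optative, 1st person, affirmative

Segment: a-ku-p-ka.
evidentiality: p- → inferred.
mood: ku- → optative.
person: pa/a- → 1st person.
polarity: ∅ → affirmative.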